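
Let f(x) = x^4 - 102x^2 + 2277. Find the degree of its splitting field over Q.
[K : Q] = 4

Solving the quadratic in x^2: x^2 = (102 ± √(102^2 - 4·2277))/2 = (102 ± √1296)/2 = (102 ± 36)/2, giving x^2 = 33 or x^2 = 69. So f(x) = (x^2 - 33)(x^2 - 69) and the roots of f are ±√33, ±√69. Hence the splitting field is K = Q(√33, √69). Since 33 and 69 are distinct squarefree integers > 1, their product 2277 is not a perfect square, so √69 ∉ Q(√33). By the tower law [K:Q] = [Q(√33,√69):Q(√33)] · [Q(√33):Q] = 2 · 2 = 4.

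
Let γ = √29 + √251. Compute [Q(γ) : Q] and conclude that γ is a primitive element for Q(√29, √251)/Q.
[Q(γ) : Q] = 4 (equivalently, Q(γ) = Q(√29, √251))

Obviously Q(γ) ⊆ Q(√29, √251), and [Q(√29, √251):Q] = 4 (since 29, 251 are distinct squarefree integers > 1 with 7279 not a perfect square). To show equality we compute the minimal polynomial of γ. From γ = √29 + √251: γ^2 = 29 + 2√(7279) + 251 = 280 + 2√(7279), so γ^2 - 280 = 2√(7279); squaring, (γ^2 - 280)^2 = 4·7279, i.e. γ^4 - 560γ^2 + 78400 - 29116 = 0, i.e. γ^4 - 560γ^2 + 49284 = 0. So γ is a root of x^4 - 560x^2 + 49284. This polynomial is irreducible over Q: it has no rational root (each ±√29 ± √251 is irrational), and any factorization into two quadratics over Q would force √(7279) ∈ Q (pairing opposite roots) or √29, √251 ∈ Q (other pairings), all impossible. Hence [Q(γ):Q] = 4 = [Q(√29, √251):Q], so Q(γ) = Q(√29, √251).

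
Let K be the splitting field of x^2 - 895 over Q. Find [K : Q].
[K : Q] = 2

f(x) = x^2 - 895 factors as (x - √895)(x + √895). The splitting field is K = Q(√895). Since 895 is squarefree and > 1, it is not a perfect square, so x^2 - 895 is irreducible over Q and [Q(√895) : Q] = 2. Hence [K : Q] = 2.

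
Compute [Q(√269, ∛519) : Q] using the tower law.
[Q(√269, ∛519) : Q] = 6

Let L = Q(√269, ∛519). Since Q(√269) ⊂ L and [Q(√269):Q] = 2, the tower law gives 2 | [L:Q]. Likewise Q(∛519) ⊂ L with [Q(∛519):Q] = 3 (because 519 is not a perfect cube), so 3 | [L:Q]. As gcd(2,3) = 1, [L:Q] is divisible by 6. Conversely L is generated over Q by √269 and ∛519, so [L:Q] ≤ 2·3 = 6. Therefore [Q(√269, ∛519) : Q] = 6.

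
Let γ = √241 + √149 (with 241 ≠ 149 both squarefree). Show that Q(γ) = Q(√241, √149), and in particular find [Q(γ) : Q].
[Q(γ) : Q] = 4 (equivalently, Q(γ) = Q(√241, √149))

Obviously Q(γ) ⊆ Q(√241, √149), and [Q(√241, √149):Q] = 4 (since 241, 149 are distinct squarefree integers > 1 with 35909 not a perfect square). To show equality we compute the minimal polynomial of γ. From γ = √241 + √149: γ^2 = 241 + 2√(35909) + 149 = 390 + 2√(35909), so γ^2 - 390 = 2√(35909); squaring, (γ^2 - 390)^2 = 4·35909, i.e. γ^4 - 780γ^2 + 152100 - 143636 = 0, i.e. γ^4 - 780γ^2 + 8464 = 0. So γ is a root of x^4 - 780x^2 + 8464. This polynomial is irreducible over Q: it has no rational root (each ±√241 ± √149 is irrational), and any factorization into two quadratics over Q would force √(35909) ∈ Q (pairing opposite roots) or √241, √149 ∈ Q (other pairings), all impossible. Hence [Q(γ):Q] = 4 = [Q(√241, √149):Q], so Q(γ) = Q(√241, √149).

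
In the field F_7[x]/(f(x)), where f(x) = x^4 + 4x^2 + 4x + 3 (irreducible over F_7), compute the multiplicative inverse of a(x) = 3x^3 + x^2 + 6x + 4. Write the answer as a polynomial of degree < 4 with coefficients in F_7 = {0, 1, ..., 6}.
a(x)^(-1) ≡ x^3 + x^2 + 3x + 5 (mod f(x))

Since f is irreducible over F_7, F_7[x]/(f) is a field and a(x) ≠ 0 has an inverse. Apply the extended Euclidean algorithm to f(x) and a(x) in F_7[x]: f(x) = (5x + 3)·a(x) + (6x^2 + x + 5);  a(x) = (4x + 3)·(6x^2 + x + 5) + (4x + 3);  (6x^2 + x + 5) = (5x)·(4x + 3) + (5). The last nonzero remainder is the constant 5 = gcd(f, a) in F_7. Back-substituting through the division chain expresses 5 = s(x)·a(x) + t(x)·f(x) with s(x) ≡ 5x^3 + 5x^2 + x + 4 (mod f), so (5x^3 + 5x^2 + x + 4)·a(x) ≡ 5 (mod f). Multiplying by 5^(-1) ≡ 3 in F_7 gives a(x)^(-1) ≡ 3·(5x^3 + 5x^2 + x + 4) ≡ x^3 + x^2 + 3x + 5 (mod f). Check: (3x^3 + x^2 + 6x + 4)·(x^3 + x^2 + 3x + 5) = 3x^6 + 4x^5 + 2x^4 + 6x^2 + 6 ≡ 1 (mod x^4 + 4x^2 + 4x + 3).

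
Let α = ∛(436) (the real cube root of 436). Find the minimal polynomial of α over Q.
m_α(x) = x^3 - 436

α satisfies α^3 = 436, so x^3 - 436 annihilates α. By the rational root test, a rational root p/q (in lowest terms) of x^3 - 436 would satisfy p^3 = 436 q^3, forcing q = 1 and p^3 = 436; but 436 is not a perfect cube, contradiction. A monic cubic over Q with no rational root is irreducible (any nontrivial factorization would include a linear factor). Hence x^3 - 436 is the minimal polynomial of α, and in particular [Q(α):Q] = 3.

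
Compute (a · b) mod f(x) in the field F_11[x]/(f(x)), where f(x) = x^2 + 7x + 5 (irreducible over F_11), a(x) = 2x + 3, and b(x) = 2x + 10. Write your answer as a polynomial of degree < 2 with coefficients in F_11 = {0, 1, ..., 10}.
a · b ≡ 9x + 10 (mod f(x))

Multiply in F_11[x]: a(x)·b(x) = (2x + 3)·(2x + 10) = 4x^2 + 4x + 8. This has degree ≥ 2, so divide by f(x) over F_11: 4x^2 + 4x + 8 = (4)·(x^2 + 7x + 5) + (9x + 10). Hence a·b ≡ 9x + 10 (mod f). (F_11[x]/(f) is a field with 11^2 = 121 elements since f is irreducible of degree 2.)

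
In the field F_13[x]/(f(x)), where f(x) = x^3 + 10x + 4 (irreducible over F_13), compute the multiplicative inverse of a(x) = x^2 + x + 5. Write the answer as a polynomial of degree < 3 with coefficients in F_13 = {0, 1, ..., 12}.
a(x)^(-1) ≡ 7x^2 + 9x (mod f(x))

Since f is irreducible over F_13, F_13[x]/(f) is a field and a(x) ≠ 0 has an inverse. Apply the extended Euclidean algorithm to f(x) and a(x) in F_13[x]: f(x) = (x + 12)·a(x) + (6x + 9);  a(x) = (11x + 1)·(6x + 9) + (9). The last nonzero remainder is the constant 9 = gcd(f, a) in F_13. Back-substituting through the division chain expresses 9 = s(x)·a(x) + t(x)·f(x) with s(x) ≡ 11x^2 + 3x (mod f), so (11x^2 + 3x)·a(x) ≡ 9 (mod f). Multiplying by 9^(-1) ≡ 3 in F_13 gives a(x)^(-1) ≡ 3·(11x^2 + 3x) ≡ 7x^2 + 9x (mod f). Check: (x^2 + x + 5)·(7x^2 + 9x) = 7x^4 + 3x^3 + 5x^2 + 6x ≡ 1 (mod x^3 + 10x + 4).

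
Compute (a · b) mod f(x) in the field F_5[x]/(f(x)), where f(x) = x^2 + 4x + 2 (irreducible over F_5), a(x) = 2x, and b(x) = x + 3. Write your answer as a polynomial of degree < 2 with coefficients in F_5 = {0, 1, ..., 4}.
a · b ≡ 3x + 1 (mod f(x))

Multiply in F_5[x]: a(x)·b(x) = (2x)·(x + 3) = 2x^2 + x. This has degree ≥ 2, so divide by f(x) over F_5: 2x^2 + x = (2)·(x^2 + 4x + 2) + (3x + 1). Hence a·b ≡ 3x + 1 (mod f). (F_5[x]/(f) is a field with 5^2 = 25 elements since f is irreducible of degree 2.)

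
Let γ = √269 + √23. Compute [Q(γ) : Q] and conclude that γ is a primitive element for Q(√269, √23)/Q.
[Q(γ) : Q] = 4 (equivalently, Q(γ) = Q(√269, √23))

Obviously Q(γ) ⊆ Q(√269, √23), and [Q(√269, √23):Q] = 4 (since 269, 23 are distinct squarefree integers > 1 with 6187 not a perfect square). To show equality we compute the minimal polynomial of γ. From γ = √269 + √23: γ^2 = 269 + 2√(6187) + 23 = 292 + 2√(6187), so γ^2 - 292 = 2√(6187); squaring, (γ^2 - 292)^2 = 4·6187, i.e. γ^4 - 584γ^2 + 85264 - 24748 = 0, i.e. γ^4 - 584γ^2 + 60516 = 0. So γ is a root of x^4 - 584x^2 + 60516. This polynomial is irreducible over Q: it has no rational root (each ±√269 ± √23 is irrational), and any factorization into two quadratics over Q would force √(6187) ∈ Q (pairing opposite roots) or √269, √23 ∈ Q (other pairings), all impossible. Hence [Q(γ):Q] = 4 = [Q(√269, √23):Q], so Q(γ) = Q(√269, √23).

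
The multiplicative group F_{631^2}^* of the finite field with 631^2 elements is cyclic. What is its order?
|F_{631^2}^*| = 398160

F_{631^2} has 631^2 = 398161 elements; its multiplicative group consists of all nonzero elements, so |F_{631^2}^*| = 398161 - 1 = 398160. (It is cyclic since any finite subgroup of the multiplicative group of a field is cyclic.)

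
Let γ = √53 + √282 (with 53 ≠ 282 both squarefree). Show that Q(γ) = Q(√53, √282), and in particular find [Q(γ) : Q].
[Q(γ) : Q] = 4 (equivalently, Q(γ) = Q(√53, √282))

Obviously Q(γ) ⊆ Q(√53, √282), and [Q(√53, √282):Q] = 4 (since 53, 282 are distinct squarefree integers > 1 with 14946 not a perfect square). To show equality we compute the minimal polynomial of γ. From γ = √53 + √282: γ^2 = 53 + 2√(14946) + 282 = 335 + 2√(14946), so γ^2 - 335 = 2√(14946); squaring, (γ^2 - 335)^2 = 4·14946, i.e. γ^4 - 670γ^2 + 112225 - 59784 = 0, i.e. γ^4 - 670γ^2 + 52441 = 0. So γ is a root of x^4 - 670x^2 + 52441. This polynomial is irreducible over Q: it has no rational root (each ±√53 ± √282 is irrational), and any factorization into two quadratics over Q would force √(14946) ∈ Q (pairing opposite roots) or √53, √282 ∈ Q (other pairings), all impossible. Hence [Q(γ):Q] = 4 = [Q(√53, √282):Q], so Q(γ) = Q(√53, √282).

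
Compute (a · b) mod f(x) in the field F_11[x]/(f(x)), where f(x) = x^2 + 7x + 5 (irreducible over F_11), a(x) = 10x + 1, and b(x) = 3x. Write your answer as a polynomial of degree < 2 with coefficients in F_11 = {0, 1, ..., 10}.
a · b ≡ 2x + 4 (mod f(x))

Multiply in F_11[x]: a(x)·b(x) = (10x + 1)·(3x) = 8x^2 + 3x. This has degree ≥ 2, so divide by f(x) over F_11: 8x^2 + 3x = (8)·(x^2 + 7x + 5) + (2x + 4). Hence a·b ≡ 2x + 4 (mod f). (F_11[x]/(f) is a field with 11^2 = 121 elements since f is irreducible of degree 2.)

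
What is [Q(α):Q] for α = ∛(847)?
[Q(α):Q] = 3

The minimal polynomial of α is x^3 - 847, irreducible over Q since 847 is not a perfect cube (so x^3 - 847 has no rational root). Hence [Q(α):Q] = deg(m_α) = 3.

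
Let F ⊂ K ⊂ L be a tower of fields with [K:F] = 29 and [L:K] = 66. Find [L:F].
[L:F] = 1914

The tower law says that for any tower of field extensions F ⊂ K ⊂ L with finite degrees, [L:F] = [L:K] · [K:F]. Here this gives [L:F] = 66 · 29 = 1914.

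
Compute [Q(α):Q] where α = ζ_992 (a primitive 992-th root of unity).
[Q(α):Q] = 480

The minimal polynomial of ζ_992 over Q is the 992-th cyclotomic polynomial Φ_992(x), which is irreducible over Q and has degree φ(992) = 480. Hence [Q(α):Q] = φ(992) = 480.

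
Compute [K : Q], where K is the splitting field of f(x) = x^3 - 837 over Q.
[K : Q] = 6

The roots of x^3 - 837 are ∛837, ω∛837, ω^2∛837 where ω = e^(2πi/3) is a primitive cube root of unity, so K = Q(∛837, ω). Now [Q(∛837):Q] = 3 (since 837 is not a perfect cube, x^3 - 837 is irreducible) and [Q(ω):Q] = 2. Both 2 and 3 divide [K:Q], and [K:Q] ≤ 3·2 = 6, so [K:Q] = 6. (Equivalently: Q(∛837) ⊂ R but ω ∉ R, so [K : Q(∛837)] = 2.)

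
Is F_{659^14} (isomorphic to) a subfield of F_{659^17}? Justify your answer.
No: F_{659^14} is not a subfield of F_{659^17}

F_{p^m} embeds in F_{p^n} iff m | n. Here 14 ∤ 17 (since 17 = 1·14 + 3 with remainder 3 ≠ 0), so F_{659^14} is not a subfield of F_{659^17}. Equivalently: if it were, the tower law would give 14 = [F_{659^14}:F_659] dividing [F_{659^17}:F_659] = 17, contradiction.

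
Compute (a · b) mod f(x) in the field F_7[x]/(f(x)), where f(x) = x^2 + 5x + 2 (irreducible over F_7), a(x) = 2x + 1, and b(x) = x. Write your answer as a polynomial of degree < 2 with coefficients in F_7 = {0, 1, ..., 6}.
a · b ≡ 5x + 3 (mod f(x))

Multiply in F_7[x]: a(x)·b(x) = (2x + 1)·(x) = 2x^2 + x. This has degree ≥ 2, so divide by f(x) over F_7: 2x^2 + x = (2)·(x^2 + 5x + 2) + (5x + 3). Hence a·b ≡ 5x + 3 (mod f). (F_7[x]/(f) is a field with 7^2 = 49 elements since f is irreducible of degree 2.)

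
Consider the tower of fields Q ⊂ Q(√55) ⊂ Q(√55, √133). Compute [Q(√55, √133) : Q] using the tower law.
[Q(√55, √133) : Q] = 4

[Q(√55):Q] = 2 (min poly x^2 - 55, irreducible since 55 is squarefree > 1). For the top step, suppose √133 ∈ Q(√55), say √133 = c + d√55 with c, d ∈ Q. Squaring: 133 = c^2 + 55d^2 + 2cd√55. Since √55 ∉ Q this forces 2cd = 0. If d = 0 then √133 = c ∈ Q, contradicting 133 squarefree > 1. If c = 0 then 133 = 55d^2, so 55·133 = (55d)^2 is a perfect square in Q — but 55·133 = 7315 is not a perfect square (since 55 and 133 are distinct squarefree integers). Contradiction. Hence √133 ∉ Q(√55), so x^2 - 133 stays irreducible over Q(√55) and [Q(√55, √133) : Q(√55)] = 2. By the tower law, [Q(√55, √133) : Q] = 2 · 2 = 4.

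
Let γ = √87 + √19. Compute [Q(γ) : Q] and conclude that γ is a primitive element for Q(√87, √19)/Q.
[Q(γ) : Q] = 4 (equivalently, Q(γ) = Q(√87, √19))

Obviously Q(γ) ⊆ Q(√87, √19), and [Q(√87, √19):Q] = 4 (since 87, 19 are distinct squarefree integers > 1 with 1653 not a perfect square). To show equality we compute the minimal polynomial of γ. From γ = √87 + √19: γ^2 = 87 + 2√(1653) + 19 = 106 + 2√(1653), so γ^2 - 106 = 2√(1653); squaring, (γ^2 - 106)^2 = 4·1653, i.e. γ^4 - 212γ^2 + 11236 - 6612 = 0, i.e. γ^4 - 212γ^2 + 4624 = 0. So γ is a root of x^4 - 212x^2 + 4624. This polynomial is irreducible over Q: it has no rational root (each ±√87 ± √19 is irrational), and any factorization into two quadratics over Q would force √(1653) ∈ Q (pairing opposite roots) or √87, √19 ∈ Q (other pairings), all impossible. Hence [Q(γ):Q] = 4 = [Q(√87, √19):Q], so Q(γ) = Q(√87, √19).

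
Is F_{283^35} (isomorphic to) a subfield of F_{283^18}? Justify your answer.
No: F_{283^35} is not a subfield of F_{283^18}

F_{p^m} embeds in F_{p^n} iff m | n. Here 35 ∤ 18 (since 18 = 0·35 + 18 with remainder 18 ≠ 0), so F_{283^35} is not a subfield of F_{283^18}. Equivalently: if it were, the tower law would give 35 = [F_{283^35}:F_283] dividing [F_{283^18}:F_283] = 18, contradiction.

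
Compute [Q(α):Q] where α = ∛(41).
[Q(α):Q] = 3

The minimal polynomial of α is x^3 - 41, irreducible over Q since 41 is not a perfect cube (so x^3 - 41 has no rational root). Hence [Q(α):Q] = deg(m_α) = 3.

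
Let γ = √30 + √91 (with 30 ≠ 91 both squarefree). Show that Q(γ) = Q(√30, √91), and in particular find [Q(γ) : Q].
[Q(γ) : Q] = 4 (equivalently, Q(γ) = Q(√30, √91))

Obviously Q(γ) ⊆ Q(√30, √91), and [Q(√30, √91):Q] = 4 (since 30, 91 are distinct squarefree integers > 1 with 2730 not a perfect square). To show equality we compute the minimal polynomial of γ. From γ = √30 + √91: γ^2 = 30 + 2√(2730) + 91 = 121 + 2√(2730), so γ^2 - 121 = 2√(2730); squaring, (γ^2 - 121)^2 = 4·2730, i.e. γ^4 - 242γ^2 + 14641 - 10920 = 0, i.e. γ^4 - 242γ^2 + 3721 = 0. So γ is a root of x^4 - 242x^2 + 3721. This polynomial is irreducible over Q: it has no rational root (each ±√30 ± √91 is irrational), and any factorization into two quadratics over Q would force √(2730) ∈ Q (pairing opposite roots) or √30, √91 ∈ Q (other pairings), all impossible. Hence [Q(γ):Q] = 4 = [Q(√30, √91):Q], so Q(γ) = Q(√30, √91).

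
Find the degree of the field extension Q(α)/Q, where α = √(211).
[Q(α):Q] = 2

[Q(α):Q] equals the degree of the minimal polynomial of α. Here α^2 = 211 and x^2 - 211 is irreducible (d = 211 is squarefree, ≠ 1, hence not a square), so deg(m_α) = 2. Thus [Q(α):Q] = 2.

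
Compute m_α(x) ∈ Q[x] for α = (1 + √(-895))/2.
m_α(x) = x^2 - x + 224

From 2α - 1 = √(-895), squaring gives (2α - 1)^2 = -895, i.e. 4α^2 - 4α + 1 = -895, so α^2 - α + (1 + 895)/4 = 0. Since -895 ≡ 1 (mod 4), (1 + 895)/4 = 224 ∈ Z. The polynomial x^2 - x + 224 has discriminant 1 - 4·(224) = -895, which is not a perfect square in Q (d = -895 is squarefree and ≠ 1), so x^2 - x + 224 is irreducible over Q. It is the minimal polynomial of α.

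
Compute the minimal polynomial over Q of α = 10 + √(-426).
m_α(x) = x^2 - 20x + 526

From α - 10 = √(-426), squaring gives (α - 10)^2 = -426, i.e. α^2 - 20α + 100 = -426, so α^2 - 20α + 526 = 0. The discriminant of x^2 - 20x + 526 is (-20)^2 - 4·(526) = 400 - 2104 = -1704, and 4·(-426) is not a perfect square in Q since -426 is squarefree and ≠ 1. Hence x^2 - 20x + 526 is irreducible over Q and is the minimal polynomial of α.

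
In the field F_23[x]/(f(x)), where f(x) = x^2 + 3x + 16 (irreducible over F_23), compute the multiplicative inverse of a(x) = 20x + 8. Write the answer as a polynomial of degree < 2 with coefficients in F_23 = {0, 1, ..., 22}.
a(x)^(-1) ≡ 18x + 10 (mod f(x))

Since f is irreducible over F_23, F_23[x]/(f) is a field and a(x) ≠ 0 has an inverse. Apply the extended Euclidean algorithm to f(x) and a(x) in F_23[x]: f(x) = (15x + 16)·a(x) + (3). The last nonzero remainder is the constant 3 = gcd(f, a) in F_23. Back-substituting through the division chain expresses 3 = s(x)·a(x) + t(x)·f(x) with s(x) ≡ 8x + 7 (mod f), so (8x + 7)·a(x) ≡ 3 (mod f). Multiplying by 3^(-1) ≡ 8 in F_23 gives a(x)^(-1) ≡ 8·(8x + 7) ≡ 18x + 10 (mod f). Check: (20x + 8)·(18x + 10) = 15x^2 + 22x + 11 ≡ 1 (mod x^2 + 3x + 16).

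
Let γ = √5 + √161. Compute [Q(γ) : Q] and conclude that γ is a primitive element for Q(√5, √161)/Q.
[Q(γ) : Q] = 4 (equivalently, Q(γ) = Q(√5, √161))

Obviously Q(γ) ⊆ Q(√5, √161), and [Q(√5, √161):Q] = 4 (since 5, 161 are distinct squarefree integers > 1 with 805 not a perfect square). To show equality we compute the minimal polynomial of γ. From γ = √5 + √161: γ^2 = 5 + 2√(805) + 161 = 166 + 2√(805), so γ^2 - 166 = 2√(805); squaring, (γ^2 - 166)^2 = 4·805, i.e. γ^4 - 332γ^2 + 27556 - 3220 = 0, i.e. γ^4 - 332γ^2 + 24336 = 0. So γ is a root of x^4 - 332x^2 + 24336. This polynomial is irreducible over Q: it has no rational root (each ±√5 ± √161 is irrational), and any factorization into two quadratics over Q would force √(805) ∈ Q (pairing opposite roots) or √5, √161 ∈ Q (other pairings), all impossible. Hence [Q(γ):Q] = 4 = [Q(√5, √161):Q], so Q(γ) = Q(√5, √161).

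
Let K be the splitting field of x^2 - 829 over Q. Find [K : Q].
[K : Q] = 2

f(x) = x^2 - 829 factors as (x - √829)(x + √829). The splitting field is K = Q(√829). Since 829 is squarefree and > 1, it is not a perfect square, so x^2 - 829 is irreducible over Q and [Q(√829) : Q] = 2. Hence [K : Q] = 2.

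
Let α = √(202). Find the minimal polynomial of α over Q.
m_α(x) = x^2 - 202

α satisfies α^2 - 202 = 0, so x^2 - 202 annihilates α. Since d = 202 is squarefree and ≠ 1, it is not a perfect square in Q, so x^2 - 202 has no rational root and is therefore irreducible over Q (a degree-2 polynomial over a field is irreducible iff it has no root). Hence m_α(x) = x^2 - 202.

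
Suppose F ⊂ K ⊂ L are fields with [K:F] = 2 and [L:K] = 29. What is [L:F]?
[L:F] = 58

The tower law says that for any tower of field extensions F ⊂ K ⊂ L with finite degrees, [L:F] = [L:K] · [K:F]. Here this gives [L:F] = 29 · 2 = 58.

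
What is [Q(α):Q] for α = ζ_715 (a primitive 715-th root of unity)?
[Q(α):Q] = 480

The minimal polynomial of ζ_715 over Q is the 715-th cyclotomic polynomial Φ_715(x), which is irreducible over Q and has degree φ(715) = 480. Hence [Q(α):Q] = φ(715) = 480.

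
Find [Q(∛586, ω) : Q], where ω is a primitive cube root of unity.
[Q(∛586, ω) : Q] = 6

[Q(∛586):Q] = 3 (min poly x^3 - 586, irreducible since 586 is not a perfect cube). [Q(ω):Q] = 2 (min poly x^2 + x + 1). Since Q(∛586) ⊂ R and ω ∉ R, we have ω ∉ Q(∛586), so x^2 + x + 1 remains irreducible over Q(∛586) and [Q(∛586, ω) : Q(∛586)] = 2. By the tower law, [Q(∛586, ω) : Q] = 3 · 2 = 6. (In fact Q(∛586, ω) is the splitting field of x^3 - 586 over Q.)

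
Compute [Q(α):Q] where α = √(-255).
[Q(α):Q] = 2

[Q(α):Q] equals the degree of the minimal polynomial of α. Here α^2 = -255 and x^2 + 255 is irreducible (d = -255 is squarefree, ≠ 1, hence not a square), so deg(m_α) = 2. Thus [Q(α):Q] = 2.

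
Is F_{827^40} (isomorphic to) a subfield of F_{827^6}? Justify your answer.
No: F_{827^40} is not a subfield of F_{827^6}

F_{p^m} embeds in F_{p^n} iff m | n. Here 40 ∤ 6 (since 6 = 0·40 + 6 with remainder 6 ≠ 0), so F_{827^40} is not a subfield of F_{827^6}. Equivalently: if it were, the tower law would give 40 = [F_{827^40}:F_827] dividing [F_{827^6}:F_827] = 6, contradiction.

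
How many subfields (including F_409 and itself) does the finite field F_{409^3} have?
F_{409^3} has 2 subfields

The subfields of F_{p^n} are exactly the fields F_{p^d} for d | n (each is the fixed field of the unique index-d subgroup of Gal(F_{p^n}/F_p) ≅ Z/nZ). The divisors of n = 3 are {1, 3}, giving 2 subfields: F_{409^1}, F_{409^3}.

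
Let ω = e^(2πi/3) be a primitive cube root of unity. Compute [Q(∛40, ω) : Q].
[Q(∛40, ω) : Q] = 6

[Q(∛40):Q] = 3 (min poly x^3 - 40, irreducible since 40 is not a perfect cube). [Q(ω):Q] = 2 (min poly x^2 + x + 1). Since Q(∛40) ⊂ R and ω ∉ R, we have ω ∉ Q(∛40), so x^2 + x + 1 remains irreducible over Q(∛40) and [Q(∛40, ω) : Q(∛40)] = 2. By the tower law, [Q(∛40, ω) : Q] = 3 · 2 = 6. (In fact Q(∛40, ω) is the splitting field of x^3 - 40 over Q.)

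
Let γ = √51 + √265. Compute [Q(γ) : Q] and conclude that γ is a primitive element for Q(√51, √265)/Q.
[Q(γ) : Q] = 4 (equivalently, Q(γ) = Q(√51, √265))

Obviously Q(γ) ⊆ Q(√51, √265), and [Q(√51, √265):Q] = 4 (since 51, 265 are distinct squarefree integers > 1 with 13515 not a perfect square). To show equality we compute the minimal polynomial of γ. From γ = √51 + √265: γ^2 = 51 + 2√(13515) + 265 = 316 + 2√(13515), so γ^2 - 316 = 2√(13515); squaring, (γ^2 - 316)^2 = 4·13515, i.e. γ^4 - 632γ^2 + 99856 - 54060 = 0, i.e. γ^4 - 632γ^2 + 45796 = 0. So γ is a root of x^4 - 632x^2 + 45796. This polynomial is irreducible over Q: it has no rational root (each ±√51 ± √265 is irrational), and any factorization into two quadratics over Q would force √(13515) ∈ Q (pairing opposite roots) or √51, √265 ∈ Q (other pairings), all impossible. Hence [Q(γ):Q] = 4 = [Q(√51, √265):Q], so Q(γ) = Q(√51, √265).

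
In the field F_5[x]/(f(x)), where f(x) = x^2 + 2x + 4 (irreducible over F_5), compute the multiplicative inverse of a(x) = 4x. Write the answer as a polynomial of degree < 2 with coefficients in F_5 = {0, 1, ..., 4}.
a(x)^(-1) ≡ 4x + 3 (mod f(x))

Since f is irreducible over F_5, F_5[x]/(f) is a field and a(x) ≠ 0 has an inverse. Apply the extended Euclidean algorithm to f(x) and a(x) in F_5[x]: f(x) = (4x + 3)·a(x) + (4). The last nonzero remainder is the constant 4 = gcd(f, a) in F_5. Back-substituting through the division chain expresses 4 = s(x)·a(x) + t(x)·f(x) with s(x) ≡ x + 2 (mod f), so (x + 2)·a(x) ≡ 4 (mod f). Multiplying by 4^(-1) ≡ 4 in F_5 gives a(x)^(-1) ≡ 4·(x + 2) ≡ 4x + 3 (mod f). Check: (4x)·(4x + 3) = x^2 + 2x ≡ 1 (mod x^2 + 2x + 4).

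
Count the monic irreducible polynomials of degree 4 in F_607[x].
There are 33938574288 monic irreducible polynomials of degree 4 over F_607

Each element of F_{607^4} that lies in no proper subfield is a root of exactly one monic irreducible of degree 4 over F_607, and each such polynomial has 4 distinct roots in F_{607^4}. By Möbius inversion the count is N_607(4) = (1/4) Σ_{d|4} μ(4/d) · 607^d = (1/4)(μ(4)·607^1 + μ(2)·607^2 + μ(1)·607^4) = 135754297152/4 = 33938574288.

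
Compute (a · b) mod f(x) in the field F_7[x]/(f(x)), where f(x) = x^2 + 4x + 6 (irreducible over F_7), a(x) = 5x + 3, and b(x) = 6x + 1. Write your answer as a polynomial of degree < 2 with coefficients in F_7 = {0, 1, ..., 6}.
a · b ≡ x + 5 (mod f(x))

Multiply in F_7[x]: a(x)·b(x) = (5x + 3)·(6x + 1) = 2x^2 + 2x + 3. This has degree ≥ 2, so divide by f(x) over F_7: 2x^2 + 2x + 3 = (2)·(x^2 + 4x + 6) + (x + 5). Hence a·b ≡ x + 5 (mod f). (F_7[x]/(f) is a field with 7^2 = 49 elements since f is irreducible of degree 2.)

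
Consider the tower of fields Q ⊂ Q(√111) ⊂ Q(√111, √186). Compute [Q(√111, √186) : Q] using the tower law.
[Q(√111, √186) : Q] = 4

[Q(√111):Q] = 2 (min poly x^2 - 111, irreducible since 111 is squarefree > 1). For the top step, suppose √186 ∈ Q(√111), say √186 = c + d√111 with c, d ∈ Q. Squaring: 186 = c^2 + 111d^2 + 2cd√111. Since √111 ∉ Q this forces 2cd = 0. If d = 0 then √186 = c ∈ Q, contradicting 186 squarefree > 1. If c = 0 then 186 = 111d^2, so 111·186 = (111d)^2 is a perfect square in Q — but 111·186 = 20646 is not a perfect square (since 111 and 186 are distinct squarefree integers). Contradiction. Hence √186 ∉ Q(√111), so x^2 - 186 stays irreducible over Q(√111) and [Q(√111, √186) : Q(√111)] = 2. By the tower law, [Q(√111, √186) : Q] = 2 · 2 = 4.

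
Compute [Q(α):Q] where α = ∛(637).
[Q(α):Q] = 3

The minimal polynomial of α is x^3 - 637, irreducible over Q since 637 is not a perfect cube (so x^3 - 637 has no rational root). Hence [Q(α):Q] = deg(m_α) = 3.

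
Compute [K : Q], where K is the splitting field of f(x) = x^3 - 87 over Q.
[K : Q] = 6

The roots of x^3 - 87 are ∛87, ω∛87, ω^2∛87 where ω = e^(2πi/3) is a primitive cube root of unity, so K = Q(∛87, ω). Now [Q(∛87):Q] = 3 (since 87 is not a perfect cube, x^3 - 87 is irreducible) and [Q(ω):Q] = 2. Both 2 and 3 divide [K:Q], and [K:Q] ≤ 3·2 = 6, so [K:Q] = 6. (Equivalently: Q(∛87) ⊂ R but ω ∉ R, so [K : Q(∛87)] = 2.)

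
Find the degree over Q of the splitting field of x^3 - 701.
[K : Q] = 6

The roots of x^3 - 701 are ∛701, ω∛701, ω^2∛701 where ω = e^(2πi/3) is a primitive cube root of unity, so K = Q(∛701, ω). Now [Q(∛701):Q] = 3 (since 701 is not a perfect cube, x^3 - 701 is irreducible) and [Q(ω):Q] = 2. Both 2 and 3 divide [K:Q], and [K:Q] ≤ 3·2 = 6, so [K:Q] = 6. (Equivalently: Q(∛701) ⊂ R but ω ∉ R, so [K : Q(∛701)] = 2.)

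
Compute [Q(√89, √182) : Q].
[Q(√89, √182) : Q] = 4

[Q(√89):Q] = 2 (min poly x^2 - 89, irreducible since 89 is squarefree > 1). For the top step, suppose √182 ∈ Q(√89), say √182 = c + d√89 with c, d ∈ Q. Squaring: 182 = c^2 + 89d^2 + 2cd√89. Since √89 ∉ Q this forces 2cd = 0. If d = 0 then √182 = c ∈ Q, contradicting 182 squarefree > 1. If c = 0 then 182 = 89d^2, so 89·182 = (89d)^2 is a perfect square in Q — but 89·182 = 16198 is not a perfect square (since 89 and 182 are distinct squarefree integers). Contradiction. Hence √182 ∉ Q(√89), so x^2 - 182 stays irreducible over Q(√89) and [Q(√89, √182) : Q(√89)] = 2. By the tower law, [Q(√89, √182) : Q] = 2 · 2 = 4.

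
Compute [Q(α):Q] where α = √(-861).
[Q(α):Q] = 2

[Q(α):Q] equals the degree of the minimal polynomial of α. Here α^2 = -861 and x^2 + 861 is irreducible (d = -861 is squarefree, ≠ 1, hence not a square), so deg(m_α) = 2. Thus [Q(α):Q] = 2.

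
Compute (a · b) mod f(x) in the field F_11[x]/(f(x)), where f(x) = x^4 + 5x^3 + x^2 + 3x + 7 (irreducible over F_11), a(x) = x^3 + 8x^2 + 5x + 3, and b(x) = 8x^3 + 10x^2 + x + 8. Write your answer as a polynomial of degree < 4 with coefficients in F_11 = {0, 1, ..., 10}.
a · b ≡ 9x^3 + 9x^2 + 9x + 5 (mod f(x))

Multiply in F_11[x]: a(x)·b(x) = (x^3 + 8x^2 + 5x + 3)·(8x^3 + 10x^2 + x + 8) = 8x^6 + 8x^5 + 2x^3 + 10x + 2. This has degree ≥ 4, so divide by f(x) over F_11: 8x^6 + 8x^5 + 2x^3 + 10x + 2 = (8x^2 + x + 9)·(x^4 + 5x^3 + x^2 + 3x + 7) + (9x^3 + 9x^2 + 9x + 5). Hence a·b ≡ 9x^3 + 9x^2 + 9x + 5 (mod f). (F_11[x]/(f) is a field with 11^4 = 14641 elements since f is irreducible of degree 4.)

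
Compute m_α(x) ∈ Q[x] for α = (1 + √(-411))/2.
m_α(x) = x^2 - x + 103

From 2α - 1 = √(-411), squaring gives (2α - 1)^2 = -411, i.e. 4α^2 - 4α + 1 = -411, so α^2 - α + (1 + 411)/4 = 0. Since -411 ≡ 1 (mod 4), (1 + 411)/4 = 103 ∈ Z. The polynomial x^2 - x + 103 has discriminant 1 - 4·(103) = -411, which is not a perfect square in Q (d = -411 is squarefree and ≠ 1), so x^2 - x + 103 is irreducible over Q. It is the minimal polynomial of α.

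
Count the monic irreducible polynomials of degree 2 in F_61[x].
There are 1830 monic irreducible polynomials of degree 2 over F_61

Each element of F_{61^2} that lies in no proper subfield is a root of exactly one monic irreducible of degree 2 over F_61, and each such polynomial has 2 distinct roots in F_{61^2}. By Möbius inversion the count is N_61(2) = (1/2) Σ_{d|2} μ(2/d) · 61^d = (1/2)(μ(2)·61^1 + μ(1)·61^2) = 3660/2 = 1830.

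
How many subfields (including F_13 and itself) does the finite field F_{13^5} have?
F_{13^5} has 2 subfields

The subfields of F_{p^n} are exactly the fields F_{p^d} for d | n (each is the fixed field of the unique index-d subgroup of Gal(F_{p^n}/F_p) ≅ Z/nZ). The divisors of n = 5 are {1, 5}, giving 2 subfields: F_{13^1}, F_{13^5}.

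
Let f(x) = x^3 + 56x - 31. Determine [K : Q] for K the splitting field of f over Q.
[K : Q] = 6

By the rational root test, any rational root of the monic integer polynomial f(x) = x^3 + 56x - 31 must be an integer dividing the constant term -31, i.e. one of ±{1, 31}. Evaluating: f(1) = 26, f(-1) = -88, f(31) = 31496, f(-31) = -31558; none is 0, so f has no rational root and is therefore irreducible over Q (a cubic with no linear factor over a field is irreducible). For an irreducible cubic, the Galois group is A_3 or S_3 according as the discriminant disc(f) = -4a^3 - 27b^2 = -4·(56)^3 - 27·(-31)^2 = -728411 is or is not a square in Q. Here disc(f) = -728411 is not a perfect square in Q, so the Galois group of f over Q is not contained in A_3 and must be all of S_3. The splitting field has degree |S_3| = 6 over Q, so [K : Q] = 6.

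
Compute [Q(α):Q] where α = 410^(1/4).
[Q(α):Q] = 4

α is a root of x^4 - 410. By Eisenstein's criterion at the prime p = 2 (which divides the constant term 410 but p^2 = 4 does not, since 410 is squarefree), x^4 - 410 is irreducible over Q. Hence [Q(α):Q] = 4.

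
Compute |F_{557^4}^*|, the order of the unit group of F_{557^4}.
|F_{557^4}^*| = 96254442000

F_{557^4} has 557^4 = 96254442001 elements; its multiplicative group consists of all nonzero elements, so |F_{557^4}^*| = 96254442001 - 1 = 96254442000. (It is cyclic since any finite subgroup of the multiplicative group of a field is cyclic.)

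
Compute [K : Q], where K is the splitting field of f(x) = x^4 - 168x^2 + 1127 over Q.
[K : Q] = 4

Solving the quadratic in x^2: x^2 = (168 ± √(168^2 - 4·1127))/2 = (168 ± √23716)/2 = (168 ± 154)/2, giving x^2 = 7 or x^2 = 161. So f(x) = (x^2 - 7)(x^2 - 161) and the roots of f are ±√7, ±√161. Hence the splitting field is K = Q(√7, √161). Since 7 and 161 are distinct squarefree integers > 1, their product 1127 is not a perfect square, so √161 ∉ Q(√7). By the tower law [K:Q] = [Q(√7,√161):Q(√7)] · [Q(√7):Q] = 2 · 2 = 4.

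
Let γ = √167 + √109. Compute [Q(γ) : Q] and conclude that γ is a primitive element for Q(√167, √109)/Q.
[Q(γ) : Q] = 4 (equivalently, Q(γ) = Q(√167, √109))

Obviously Q(γ) ⊆ Q(√167, √109), and [Q(√167, √109):Q] = 4 (since 167, 109 are distinct squarefree integers > 1 with 18203 not a perfect square). To show equality we compute the minimal polynomial of γ. From γ = √167 + √109: γ^2 = 167 + 2√(18203) + 109 = 276 + 2√(18203), so γ^2 - 276 = 2√(18203); squaring, (γ^2 - 276)^2 = 4·18203, i.e. γ^4 - 552γ^2 + 76176 - 72812 = 0, i.e. γ^4 - 552γ^2 + 3364 = 0. So γ is a root of x^4 - 552x^2 + 3364. This polynomial is irreducible over Q: it has no rational root (each ±√167 ± √109 is irrational), and any factorization into two quadratics over Q would force √(18203) ∈ Q (pairing opposite roots) or √167, √109 ∈ Q (other pairings), all impossible. Hence [Q(γ):Q] = 4 = [Q(√167, √109):Q], so Q(γ) = Q(√167, √109).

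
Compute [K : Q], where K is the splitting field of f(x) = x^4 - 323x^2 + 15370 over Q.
[K : Q] = 4

Solving the quadratic in x^2: x^2 = (323 ± √(323^2 - 4·15370))/2 = (323 ± √42849)/2 = (323 ± 207)/2, giving x^2 = 265 or x^2 = 58. So f(x) = (x^2 - 265)(x^2 - 58) and the roots of f are ±√265, ±√58. Hence the splitting field is K = Q(√265, √58). Since 265 and 58 are distinct squarefree integers > 1, their product 15370 is not a perfect square, so √58 ∉ Q(√265). By the tower law [K:Q] = [Q(√265,√58):Q(√265)] · [Q(√265):Q] = 2 · 2 = 4.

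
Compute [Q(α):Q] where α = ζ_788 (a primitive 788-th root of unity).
[Q(α):Q] = 392

The minimal polynomial of ζ_788 over Q is the 788-th cyclotomic polynomial Φ_788(x), which is irreducible over Q and has degree φ(788) = 392. Hence [Q(α):Q] = φ(788) = 392.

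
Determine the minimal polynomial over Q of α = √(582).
m_α(x) = x^2 - 582

α satisfies α^2 - 582 = 0, so x^2 - 582 annihilates α. Since d = 582 is squarefree and ≠ 1, it is not a perfect square in Q, so x^2 - 582 has no rational root and is therefore irreducible over Q (a degree-2 polynomial over a field is irreducible iff it has no root). Hence m_α(x) = x^2 - 582.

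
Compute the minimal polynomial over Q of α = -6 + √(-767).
m_α(x) = x^2 + 12x + 803

From α + 6 = √(-767), squaring gives (α + 6)^2 = -767, i.e. α^2 + 12α + 36 = -767, so α^2 + 12α + 803 = 0. The discriminant of x^2 + 12x + 803 is (12)^2 - 4·(803) = 144 - 3212 = -3068, and 4·(-767) is not a perfect square in Q since -767 is squarefree and ≠ 1. Hence x^2 + 12x + 803 is irreducible over Q and is the minimal polynomial of α.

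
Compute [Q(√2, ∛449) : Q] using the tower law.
[Q(√2, ∛449) : Q] = 6

Let L = Q(√2, ∛449). Since Q(√2) ⊂ L and [Q(√2):Q] = 2, the tower law gives 2 | [L:Q]. Likewise Q(∛449) ⊂ L with [Q(∛449):Q] = 3 (because 449 is not a perfect cube), so 3 | [L:Q]. As gcd(2,3) = 1, [L:Q] is divisible by 6. Conversely L is generated over Q by √2 and ∛449, so [L:Q] ≤ 2·3 = 6. Therefore [Q(√2, ∛449) : Q] = 6.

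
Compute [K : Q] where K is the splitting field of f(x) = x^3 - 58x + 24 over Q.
[K : Q] = 6

By the rational root test, any rational root of the monic integer polynomial f(x) = x^3 - 58x + 24 must be an integer dividing the constant term 24, i.e. one of ±{1, 2, 3, 4, 6, 8, 12, 24}. Evaluating: f(1) = -33, f(-1) = 81, f(2) = -84, f(-2) = 132, f(3) = -123, f(-3) = 171, f(4) = -144, f(-4) = 192, f(6) = -108, f(-6) = 156, f(8) = 72, f(-8) = -24, f(12) = 1056, f(-12) = -1008, f(24) = 12456, f(-24) = -12408; none is 0, so f has no rational root and is therefore irreducible over Q (a cubic with no linear factor over a field is irreducible). For an irreducible cubic, the Galois group is A_3 or S_3 according as the discriminant disc(f) = -4a^3 - 27b^2 = -4·(-58)^3 - 27·(24)^2 = 764896 is or is not a square in Q. Here disc(f) = 764896 is not a perfect square in Q, so the Galois group of f over Q is not contained in A_3 and must be all of S_3. The splitting field has degree |S_3| = 6 over Q, so [K : Q] = 6.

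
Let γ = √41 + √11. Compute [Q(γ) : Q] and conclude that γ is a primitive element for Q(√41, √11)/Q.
[Q(γ) : Q] = 4 (equivalently, Q(γ) = Q(√41, √11))

Obviously Q(γ) ⊆ Q(√41, √11), and [Q(√41, √11):Q] = 4 (since 41, 11 are distinct squarefree integers > 1 with 451 not a perfect square). To show equality we compute the minimal polynomial of γ. From γ = √41 + √11: γ^2 = 41 + 2√(451) + 11 = 52 + 2√(451), so γ^2 - 52 = 2√(451); squaring, (γ^2 - 52)^2 = 4·451, i.e. γ^4 - 104γ^2 + 2704 - 1804 = 0, i.e. γ^4 - 104γ^2 + 900 = 0. So γ is a root of x^4 - 104x^2 + 900. This polynomial is irreducible over Q: it has no rational root (each ±√41 ± √11 is irrational), and any factorization into two quadratics over Q would force √(451) ∈ Q (pairing opposite roots) or √41, √11 ∈ Q (other pairings), all impossible. Hence [Q(γ):Q] = 4 = [Q(√41, √11):Q], so Q(γ) = Q(√41, √11).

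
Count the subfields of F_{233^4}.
F_{233^4} has 3 subfields

The subfields of F_{p^n} are exactly the fields F_{p^d} for d | n (each is the fixed field of the unique index-d subgroup of Gal(F_{p^n}/F_p) ≅ Z/nZ). The divisors of n = 4 are {1, 2, 4}, giving 3 subfields: F_{233^1}, F_{233^2}, F_{233^4}.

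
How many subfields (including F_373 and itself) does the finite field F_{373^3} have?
F_{373^3} has 2 subfields

The subfields of F_{p^n} are exactly the fields F_{p^d} for d | n (each is the fixed field of the unique index-d subgroup of Gal(F_{p^n}/F_p) ≅ Z/nZ). The divisors of n = 3 are {1, 3}, giving 2 subfields: F_{373^1}, F_{373^3}.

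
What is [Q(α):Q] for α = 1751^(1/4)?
[Q(α):Q] = 4

α is a root of x^4 - 1751. By Eisenstein's criterion at the prime p = 17 (which divides the constant term 1751 but p^2 = 289 does not, since 1751 is squarefree), x^4 - 1751 is irreducible over Q. Hence [Q(α):Q] = 4.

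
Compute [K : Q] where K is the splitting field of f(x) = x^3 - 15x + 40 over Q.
[K : Q] = 6

By the rational root test, any rational root of the monic integer polynomial f(x) = x^3 - 15x + 40 must be an integer dividing the constant term 40, i.e. one of ±{1, 2, 4, 5, 8, 10, 20, 40}. Evaluating: f(1) = 26, f(-1) = 54, f(2) = 18, f(-2) = 62, f(4) = 44, f(-4) = 36, f(5) = 90, f(-5) = -10, f(8) = 432, f(-8) = -352, f(10) = 890, f(-10) = -810, f(20) = 7740, f(-20) = -7660, f(40) = 63440, f(-40) = -63360; none is 0, so f has no rational root and is therefore irreducible over Q (a cubic with no linear factor over a field is irreducible). For an irreducible cubic, the Galois group is A_3 or S_3 according as the discriminant disc(f) = -4a^3 - 27b^2 = -4·(-15)^3 - 27·(40)^2 = -29700 is or is not a square in Q. Here disc(f) = -29700 is not a perfect square in Q, so the Galois group of f over Q is not contained in A_3 and must be all of S_3. The splitting field has degree |S_3| = 6 over Q, so [K : Q] = 6.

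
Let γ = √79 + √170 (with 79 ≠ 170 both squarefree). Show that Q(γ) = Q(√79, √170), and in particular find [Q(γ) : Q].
[Q(γ) : Q] = 4 (equivalently, Q(γ) = Q(√79, √170))

Obviously Q(γ) ⊆ Q(√79, √170), and [Q(√79, √170):Q] = 4 (since 79, 170 are distinct squarefree integers > 1 with 13430 not a perfect square). To show equality we compute the minimal polynomial of γ. From γ = √79 + √170: γ^2 = 79 + 2√(13430) + 170 = 249 + 2√(13430), so γ^2 - 249 = 2√(13430); squaring, (γ^2 - 249)^2 = 4·13430, i.e. γ^4 - 498γ^2 + 62001 - 53720 = 0, i.e. γ^4 - 498γ^2 + 8281 = 0. So γ is a root of x^4 - 498x^2 + 8281. This polynomial is irreducible over Q: it has no rational root (each ±√79 ± √170 is irrational), and any factorization into two quadratics over Q would force √(13430) ∈ Q (pairing opposite roots) or √79, √170 ∈ Q (other pairings), all impossible. Hence [Q(γ):Q] = 4 = [Q(√79, √170):Q], so Q(γ) = Q(√79, √170).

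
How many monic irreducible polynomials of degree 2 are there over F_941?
There are 442270 monic irreducible polynomials of degree 2 over F_941

Each element of F_{941^2} that lies in no proper subfield is a root of exactly one monic irreducible of degree 2 over F_941, and each such polynomial has 2 distinct roots in F_{941^2}. By Möbius inversion the count is N_941(2) = (1/2) Σ_{d|2} μ(2/d) · 941^d = (1/2)(μ(2)·941^1 + μ(1)·941^2) = 884540/2 = 442270.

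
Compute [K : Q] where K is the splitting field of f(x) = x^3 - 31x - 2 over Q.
[K : Q] = 6

By the rational root test, any rational root of the monic integer polynomial f(x) = x^3 - 31x - 2 must be an integer dividing the constant term -2, i.e. one of ±{1, 2}. Evaluating: f(1) = -32, f(-1) = 28, f(2) = -56, f(-2) = 52; none is 0, so f has no rational root and is therefore irreducible over Q (a cubic with no linear factor over a field is irreducible). For an irreducible cubic, the Galois group is A_3 or S_3 according as the discriminant disc(f) = -4a^3 - 27b^2 = -4·(-31)^3 - 27·(-2)^2 = 119056 is or is not a square in Q. Here disc(f) = 119056 is not a perfect square in Q, so the Galois group of f over Q is not contained in A_3 and must be all of S_3. The splitting field has degree |S_3| = 6 over Q, so [K : Q] = 6.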